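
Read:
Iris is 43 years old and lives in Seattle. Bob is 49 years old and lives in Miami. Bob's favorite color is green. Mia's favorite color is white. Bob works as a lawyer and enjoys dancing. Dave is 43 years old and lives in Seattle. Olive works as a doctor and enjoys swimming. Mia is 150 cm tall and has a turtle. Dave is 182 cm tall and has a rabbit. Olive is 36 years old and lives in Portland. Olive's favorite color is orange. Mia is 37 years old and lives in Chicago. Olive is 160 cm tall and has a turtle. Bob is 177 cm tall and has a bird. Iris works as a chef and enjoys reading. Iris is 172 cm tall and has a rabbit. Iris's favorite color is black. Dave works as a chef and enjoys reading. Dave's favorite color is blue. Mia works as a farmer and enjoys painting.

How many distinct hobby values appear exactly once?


Unique hobby values: 3

3


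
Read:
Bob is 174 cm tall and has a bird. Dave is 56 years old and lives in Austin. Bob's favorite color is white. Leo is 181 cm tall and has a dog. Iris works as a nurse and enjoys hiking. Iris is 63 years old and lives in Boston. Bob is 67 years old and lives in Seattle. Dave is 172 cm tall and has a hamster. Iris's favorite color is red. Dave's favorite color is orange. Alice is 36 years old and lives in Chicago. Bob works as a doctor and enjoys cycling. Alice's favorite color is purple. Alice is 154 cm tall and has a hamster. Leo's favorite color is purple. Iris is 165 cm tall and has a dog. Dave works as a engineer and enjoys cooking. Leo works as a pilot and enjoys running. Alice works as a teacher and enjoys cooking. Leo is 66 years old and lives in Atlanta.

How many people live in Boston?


Count in Boston: 1

1


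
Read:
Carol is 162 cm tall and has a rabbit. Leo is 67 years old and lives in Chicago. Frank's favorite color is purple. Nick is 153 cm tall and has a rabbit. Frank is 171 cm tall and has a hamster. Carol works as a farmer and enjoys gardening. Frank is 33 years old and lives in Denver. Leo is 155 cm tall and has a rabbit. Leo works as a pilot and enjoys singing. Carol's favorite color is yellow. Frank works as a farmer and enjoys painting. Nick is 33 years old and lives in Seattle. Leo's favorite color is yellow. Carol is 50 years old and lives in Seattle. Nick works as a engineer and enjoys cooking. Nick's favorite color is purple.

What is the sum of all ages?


67+33+50+33 = 183

183


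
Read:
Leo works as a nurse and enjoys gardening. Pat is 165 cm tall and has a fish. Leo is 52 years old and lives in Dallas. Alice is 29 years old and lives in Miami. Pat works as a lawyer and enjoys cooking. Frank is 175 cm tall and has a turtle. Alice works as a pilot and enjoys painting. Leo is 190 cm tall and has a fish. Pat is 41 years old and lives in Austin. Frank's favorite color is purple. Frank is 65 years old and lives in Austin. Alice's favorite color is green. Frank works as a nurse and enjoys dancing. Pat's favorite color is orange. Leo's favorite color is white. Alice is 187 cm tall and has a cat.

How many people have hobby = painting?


Count: 1

1


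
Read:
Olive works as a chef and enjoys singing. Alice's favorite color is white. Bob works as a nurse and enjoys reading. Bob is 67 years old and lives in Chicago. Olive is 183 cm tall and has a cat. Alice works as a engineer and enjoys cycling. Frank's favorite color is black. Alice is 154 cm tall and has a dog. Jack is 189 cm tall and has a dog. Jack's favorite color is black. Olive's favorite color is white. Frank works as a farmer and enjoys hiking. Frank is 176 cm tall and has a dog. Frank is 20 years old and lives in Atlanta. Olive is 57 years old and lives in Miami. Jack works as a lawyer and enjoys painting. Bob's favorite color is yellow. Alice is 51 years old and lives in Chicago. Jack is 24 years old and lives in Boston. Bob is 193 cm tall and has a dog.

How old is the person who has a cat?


Person with cat is Olive, age 57

57


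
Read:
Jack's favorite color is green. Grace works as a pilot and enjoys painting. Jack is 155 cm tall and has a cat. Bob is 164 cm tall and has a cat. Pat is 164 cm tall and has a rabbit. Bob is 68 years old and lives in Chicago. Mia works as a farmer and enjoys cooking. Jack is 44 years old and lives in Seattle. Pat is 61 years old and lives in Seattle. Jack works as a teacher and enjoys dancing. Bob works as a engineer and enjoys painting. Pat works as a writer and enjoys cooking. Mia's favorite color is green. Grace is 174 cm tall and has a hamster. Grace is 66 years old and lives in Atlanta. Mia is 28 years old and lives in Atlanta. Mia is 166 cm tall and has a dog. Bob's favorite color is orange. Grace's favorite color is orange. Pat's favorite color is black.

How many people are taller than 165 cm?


Taller than 165: 2

2


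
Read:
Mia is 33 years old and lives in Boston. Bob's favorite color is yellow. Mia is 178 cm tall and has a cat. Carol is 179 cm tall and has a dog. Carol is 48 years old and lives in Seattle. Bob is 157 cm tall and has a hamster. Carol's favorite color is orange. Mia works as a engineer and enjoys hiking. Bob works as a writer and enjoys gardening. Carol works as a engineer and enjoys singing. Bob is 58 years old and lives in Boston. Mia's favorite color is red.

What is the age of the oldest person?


Oldest: Bob at 58

58


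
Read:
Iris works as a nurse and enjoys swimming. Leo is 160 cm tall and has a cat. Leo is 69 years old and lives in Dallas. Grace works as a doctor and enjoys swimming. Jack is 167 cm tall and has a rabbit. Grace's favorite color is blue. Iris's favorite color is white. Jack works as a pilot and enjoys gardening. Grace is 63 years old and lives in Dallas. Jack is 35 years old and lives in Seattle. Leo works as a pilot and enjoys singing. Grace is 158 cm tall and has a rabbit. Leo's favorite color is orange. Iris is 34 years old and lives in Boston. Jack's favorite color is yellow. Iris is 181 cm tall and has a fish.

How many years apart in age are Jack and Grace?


35 vs 63, diff = 28

28


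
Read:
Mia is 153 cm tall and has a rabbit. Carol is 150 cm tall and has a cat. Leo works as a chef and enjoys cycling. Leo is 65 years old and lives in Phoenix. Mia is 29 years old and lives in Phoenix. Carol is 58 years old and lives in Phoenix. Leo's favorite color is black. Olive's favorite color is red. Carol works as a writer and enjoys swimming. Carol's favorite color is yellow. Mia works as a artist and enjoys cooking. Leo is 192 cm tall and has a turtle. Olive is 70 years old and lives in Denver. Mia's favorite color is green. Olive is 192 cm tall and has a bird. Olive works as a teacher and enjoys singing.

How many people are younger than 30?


Filter: 1

1


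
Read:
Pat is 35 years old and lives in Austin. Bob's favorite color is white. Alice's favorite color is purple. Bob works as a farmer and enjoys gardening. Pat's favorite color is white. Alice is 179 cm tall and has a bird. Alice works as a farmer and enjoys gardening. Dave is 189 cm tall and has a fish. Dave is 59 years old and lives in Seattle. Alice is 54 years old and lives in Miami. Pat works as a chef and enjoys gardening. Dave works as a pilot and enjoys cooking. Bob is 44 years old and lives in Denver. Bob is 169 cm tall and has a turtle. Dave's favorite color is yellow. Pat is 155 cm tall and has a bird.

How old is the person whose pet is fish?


Person with pet=fish is Dave, age 59

59


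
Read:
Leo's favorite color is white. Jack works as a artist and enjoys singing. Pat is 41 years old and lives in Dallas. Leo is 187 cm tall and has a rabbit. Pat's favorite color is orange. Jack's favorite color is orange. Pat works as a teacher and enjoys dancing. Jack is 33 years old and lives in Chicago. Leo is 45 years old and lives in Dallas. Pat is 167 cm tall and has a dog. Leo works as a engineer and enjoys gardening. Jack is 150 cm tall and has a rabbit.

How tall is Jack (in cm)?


Jack is 150 cm tall

150


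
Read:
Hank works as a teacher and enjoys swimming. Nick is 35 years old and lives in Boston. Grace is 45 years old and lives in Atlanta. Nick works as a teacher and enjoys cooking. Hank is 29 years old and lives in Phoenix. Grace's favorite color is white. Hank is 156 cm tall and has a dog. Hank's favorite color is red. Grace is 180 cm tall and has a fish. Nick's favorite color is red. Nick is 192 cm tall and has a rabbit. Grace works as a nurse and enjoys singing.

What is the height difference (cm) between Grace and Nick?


|180 - 192| = 12

12


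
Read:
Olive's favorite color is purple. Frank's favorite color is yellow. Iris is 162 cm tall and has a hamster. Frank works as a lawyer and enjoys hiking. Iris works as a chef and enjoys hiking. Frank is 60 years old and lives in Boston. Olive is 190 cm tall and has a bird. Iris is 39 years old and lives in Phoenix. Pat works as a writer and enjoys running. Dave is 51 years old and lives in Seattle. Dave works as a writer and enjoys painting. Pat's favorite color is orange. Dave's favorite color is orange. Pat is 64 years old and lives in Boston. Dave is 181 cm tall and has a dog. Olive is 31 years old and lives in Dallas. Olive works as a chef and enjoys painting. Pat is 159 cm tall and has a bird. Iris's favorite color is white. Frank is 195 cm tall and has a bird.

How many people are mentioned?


People: Olive, Pat, Dave, Iris, Frank. Count = 5

5


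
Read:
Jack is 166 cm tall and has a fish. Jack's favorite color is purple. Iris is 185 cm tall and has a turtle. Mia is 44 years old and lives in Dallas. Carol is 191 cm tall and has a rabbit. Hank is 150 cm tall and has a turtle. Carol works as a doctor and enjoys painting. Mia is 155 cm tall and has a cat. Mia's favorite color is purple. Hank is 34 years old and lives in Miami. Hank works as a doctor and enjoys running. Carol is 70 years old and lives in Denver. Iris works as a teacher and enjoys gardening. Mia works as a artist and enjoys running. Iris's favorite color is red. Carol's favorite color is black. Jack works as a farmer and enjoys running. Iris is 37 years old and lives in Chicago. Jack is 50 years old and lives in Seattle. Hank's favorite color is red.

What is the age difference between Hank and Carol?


|34 - 70| = 36

36


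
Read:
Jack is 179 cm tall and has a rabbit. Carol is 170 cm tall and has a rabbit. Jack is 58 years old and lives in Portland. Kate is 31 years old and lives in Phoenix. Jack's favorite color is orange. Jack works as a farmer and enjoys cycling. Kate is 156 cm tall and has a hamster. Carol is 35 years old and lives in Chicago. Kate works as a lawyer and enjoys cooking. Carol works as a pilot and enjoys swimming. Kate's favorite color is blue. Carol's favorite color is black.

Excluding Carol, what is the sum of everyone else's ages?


Sum (excluding Carol): 89

89


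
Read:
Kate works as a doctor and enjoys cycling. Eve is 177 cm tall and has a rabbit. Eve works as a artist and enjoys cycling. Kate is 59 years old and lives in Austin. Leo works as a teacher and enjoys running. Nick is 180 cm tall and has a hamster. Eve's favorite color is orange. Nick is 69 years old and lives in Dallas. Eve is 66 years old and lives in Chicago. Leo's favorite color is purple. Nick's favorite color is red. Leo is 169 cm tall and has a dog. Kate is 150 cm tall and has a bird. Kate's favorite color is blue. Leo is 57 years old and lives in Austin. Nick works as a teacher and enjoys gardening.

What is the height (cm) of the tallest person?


Tallest: Nick at 180 cm

180


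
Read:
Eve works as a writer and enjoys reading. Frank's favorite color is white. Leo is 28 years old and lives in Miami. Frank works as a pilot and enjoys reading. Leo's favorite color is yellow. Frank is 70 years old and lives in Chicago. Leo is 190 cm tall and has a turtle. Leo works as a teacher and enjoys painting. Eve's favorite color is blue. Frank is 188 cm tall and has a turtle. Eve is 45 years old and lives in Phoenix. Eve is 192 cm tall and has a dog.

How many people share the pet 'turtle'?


Count: 2

2


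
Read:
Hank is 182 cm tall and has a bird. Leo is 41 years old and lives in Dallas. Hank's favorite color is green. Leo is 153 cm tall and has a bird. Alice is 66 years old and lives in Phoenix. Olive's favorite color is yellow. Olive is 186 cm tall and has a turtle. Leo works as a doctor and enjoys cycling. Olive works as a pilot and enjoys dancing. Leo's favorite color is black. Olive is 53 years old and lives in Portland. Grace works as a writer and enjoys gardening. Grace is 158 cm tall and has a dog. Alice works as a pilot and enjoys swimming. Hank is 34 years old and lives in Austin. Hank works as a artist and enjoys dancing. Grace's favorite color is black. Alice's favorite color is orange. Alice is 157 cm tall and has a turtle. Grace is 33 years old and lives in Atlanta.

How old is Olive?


Olive is 53 years old

53


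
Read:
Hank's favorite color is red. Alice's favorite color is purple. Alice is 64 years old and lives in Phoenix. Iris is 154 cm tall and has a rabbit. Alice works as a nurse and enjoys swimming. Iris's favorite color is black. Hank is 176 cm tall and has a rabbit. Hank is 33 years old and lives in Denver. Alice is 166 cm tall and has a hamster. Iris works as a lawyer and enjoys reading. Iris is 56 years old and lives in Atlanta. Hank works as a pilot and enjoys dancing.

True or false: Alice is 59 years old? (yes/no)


Alice is actually 64. no

no


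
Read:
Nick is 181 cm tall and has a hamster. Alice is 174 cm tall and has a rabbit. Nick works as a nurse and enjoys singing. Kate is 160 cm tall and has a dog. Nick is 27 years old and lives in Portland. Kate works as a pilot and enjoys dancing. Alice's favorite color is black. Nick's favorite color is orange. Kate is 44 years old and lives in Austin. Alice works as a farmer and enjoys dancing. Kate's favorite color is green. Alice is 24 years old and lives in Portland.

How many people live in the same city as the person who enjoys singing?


Person with hobby singing is Nick, city Portland. Count = 2

2


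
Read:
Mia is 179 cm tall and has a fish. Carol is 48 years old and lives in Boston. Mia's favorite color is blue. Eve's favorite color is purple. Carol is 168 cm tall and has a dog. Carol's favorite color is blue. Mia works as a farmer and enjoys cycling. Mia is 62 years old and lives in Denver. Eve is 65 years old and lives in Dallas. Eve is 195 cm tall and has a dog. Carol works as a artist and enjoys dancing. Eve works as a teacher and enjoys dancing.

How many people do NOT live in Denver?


Not in Denver: 2

2


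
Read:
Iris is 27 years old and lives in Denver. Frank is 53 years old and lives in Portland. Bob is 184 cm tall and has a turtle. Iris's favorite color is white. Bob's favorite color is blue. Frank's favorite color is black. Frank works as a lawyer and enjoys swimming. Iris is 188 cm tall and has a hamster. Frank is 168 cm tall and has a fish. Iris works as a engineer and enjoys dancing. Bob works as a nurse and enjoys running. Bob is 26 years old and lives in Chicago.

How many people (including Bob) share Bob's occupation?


Bob is a nurse. Count = 1

1


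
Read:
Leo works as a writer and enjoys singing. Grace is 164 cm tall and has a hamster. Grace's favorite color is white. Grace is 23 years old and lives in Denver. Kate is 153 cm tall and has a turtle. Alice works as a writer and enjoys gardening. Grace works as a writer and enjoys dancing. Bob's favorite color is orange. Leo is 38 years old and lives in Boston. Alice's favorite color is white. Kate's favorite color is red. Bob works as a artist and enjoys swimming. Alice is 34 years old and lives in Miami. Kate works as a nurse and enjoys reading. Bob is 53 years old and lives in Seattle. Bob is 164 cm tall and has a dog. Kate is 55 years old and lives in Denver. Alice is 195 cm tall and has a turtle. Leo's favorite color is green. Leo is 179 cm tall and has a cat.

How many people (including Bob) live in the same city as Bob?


Bob lives in Seattle. Count = 1

1


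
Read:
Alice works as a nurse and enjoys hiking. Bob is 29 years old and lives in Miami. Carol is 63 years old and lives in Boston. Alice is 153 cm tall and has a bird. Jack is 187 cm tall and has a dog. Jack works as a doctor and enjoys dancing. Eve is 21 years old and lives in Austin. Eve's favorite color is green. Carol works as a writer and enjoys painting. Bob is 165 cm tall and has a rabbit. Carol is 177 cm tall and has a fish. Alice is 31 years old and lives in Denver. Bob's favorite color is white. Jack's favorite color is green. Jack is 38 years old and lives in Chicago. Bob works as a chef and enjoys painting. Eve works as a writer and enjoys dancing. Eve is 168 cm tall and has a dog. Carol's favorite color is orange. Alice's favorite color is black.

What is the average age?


Sum=182, n=5, avg=36.4

36.4


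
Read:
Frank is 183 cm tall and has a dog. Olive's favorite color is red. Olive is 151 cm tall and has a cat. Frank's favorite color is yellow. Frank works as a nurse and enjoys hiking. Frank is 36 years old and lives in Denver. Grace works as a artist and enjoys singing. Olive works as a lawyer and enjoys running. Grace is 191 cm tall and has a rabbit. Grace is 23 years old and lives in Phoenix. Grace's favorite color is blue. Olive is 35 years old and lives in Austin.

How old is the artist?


The artist is Grace, age 23

23


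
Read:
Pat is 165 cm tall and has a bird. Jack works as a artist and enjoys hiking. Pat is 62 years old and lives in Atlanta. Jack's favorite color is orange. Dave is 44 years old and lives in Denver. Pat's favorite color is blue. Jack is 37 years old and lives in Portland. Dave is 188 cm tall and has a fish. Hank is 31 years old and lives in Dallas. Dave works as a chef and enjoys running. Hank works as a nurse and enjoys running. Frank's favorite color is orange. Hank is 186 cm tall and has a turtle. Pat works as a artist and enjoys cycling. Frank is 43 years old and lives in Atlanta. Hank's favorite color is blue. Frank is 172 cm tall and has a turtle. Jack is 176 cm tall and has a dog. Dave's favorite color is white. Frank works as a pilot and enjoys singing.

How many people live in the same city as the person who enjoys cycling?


Person with hobby cycling is Pat, city Atlanta. Count = 2

2


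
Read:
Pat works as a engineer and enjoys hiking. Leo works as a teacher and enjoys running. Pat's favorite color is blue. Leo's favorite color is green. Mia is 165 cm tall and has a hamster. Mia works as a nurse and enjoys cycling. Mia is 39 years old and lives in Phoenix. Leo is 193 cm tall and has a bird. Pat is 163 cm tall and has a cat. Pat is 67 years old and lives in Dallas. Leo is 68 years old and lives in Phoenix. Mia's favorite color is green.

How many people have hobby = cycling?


Count: 1

1


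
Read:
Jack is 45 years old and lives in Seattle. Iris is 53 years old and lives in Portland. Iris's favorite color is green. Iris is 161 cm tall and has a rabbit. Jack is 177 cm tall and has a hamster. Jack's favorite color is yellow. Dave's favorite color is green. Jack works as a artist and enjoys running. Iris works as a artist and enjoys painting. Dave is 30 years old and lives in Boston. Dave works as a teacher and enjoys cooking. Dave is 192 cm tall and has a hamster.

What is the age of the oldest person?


Oldest: Iris at 53

53


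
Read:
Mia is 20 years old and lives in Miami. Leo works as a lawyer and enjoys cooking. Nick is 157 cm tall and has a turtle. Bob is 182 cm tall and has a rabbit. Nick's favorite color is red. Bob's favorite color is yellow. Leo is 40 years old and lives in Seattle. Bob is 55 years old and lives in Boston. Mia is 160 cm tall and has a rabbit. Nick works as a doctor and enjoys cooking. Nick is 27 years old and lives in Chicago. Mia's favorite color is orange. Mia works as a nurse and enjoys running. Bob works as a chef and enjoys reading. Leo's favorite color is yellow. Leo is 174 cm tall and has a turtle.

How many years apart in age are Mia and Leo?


20 vs 40, diff = 20

20


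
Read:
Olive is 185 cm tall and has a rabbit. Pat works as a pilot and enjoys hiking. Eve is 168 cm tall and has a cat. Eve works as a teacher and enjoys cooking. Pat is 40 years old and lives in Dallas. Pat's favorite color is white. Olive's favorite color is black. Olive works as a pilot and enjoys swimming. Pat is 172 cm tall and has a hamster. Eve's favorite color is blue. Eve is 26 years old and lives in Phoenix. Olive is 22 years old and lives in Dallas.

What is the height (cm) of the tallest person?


Tallest: Olive at 185 cm

185


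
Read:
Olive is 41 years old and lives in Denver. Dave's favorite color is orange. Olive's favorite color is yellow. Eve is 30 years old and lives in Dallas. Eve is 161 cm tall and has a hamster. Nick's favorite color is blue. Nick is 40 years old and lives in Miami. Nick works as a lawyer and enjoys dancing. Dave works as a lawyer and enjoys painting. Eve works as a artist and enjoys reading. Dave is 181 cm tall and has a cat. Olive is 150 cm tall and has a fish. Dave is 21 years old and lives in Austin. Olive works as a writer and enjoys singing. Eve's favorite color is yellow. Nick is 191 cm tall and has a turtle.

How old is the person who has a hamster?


Person with hamster is Eve, age 30

30


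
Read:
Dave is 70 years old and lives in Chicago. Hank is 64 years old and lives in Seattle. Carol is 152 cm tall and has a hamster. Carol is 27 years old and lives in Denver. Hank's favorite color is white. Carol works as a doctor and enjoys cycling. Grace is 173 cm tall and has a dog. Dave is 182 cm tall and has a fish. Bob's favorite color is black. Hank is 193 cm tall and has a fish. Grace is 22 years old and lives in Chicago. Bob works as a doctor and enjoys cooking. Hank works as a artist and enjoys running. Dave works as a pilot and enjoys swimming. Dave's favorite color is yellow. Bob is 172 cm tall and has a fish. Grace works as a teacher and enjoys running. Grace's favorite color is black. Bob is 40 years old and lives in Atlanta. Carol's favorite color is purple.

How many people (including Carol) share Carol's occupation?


Carol is a doctor. Count = 2

2


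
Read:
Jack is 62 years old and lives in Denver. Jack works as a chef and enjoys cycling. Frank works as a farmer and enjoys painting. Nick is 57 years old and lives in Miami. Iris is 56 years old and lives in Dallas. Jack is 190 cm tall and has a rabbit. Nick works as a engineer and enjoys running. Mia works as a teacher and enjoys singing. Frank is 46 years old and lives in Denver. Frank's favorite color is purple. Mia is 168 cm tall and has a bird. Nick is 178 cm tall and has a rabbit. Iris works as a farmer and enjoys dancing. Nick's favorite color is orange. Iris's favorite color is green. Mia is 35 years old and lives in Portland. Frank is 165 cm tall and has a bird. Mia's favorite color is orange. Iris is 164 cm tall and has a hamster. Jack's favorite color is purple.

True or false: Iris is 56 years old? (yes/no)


Iris is actually 56. yes

yes


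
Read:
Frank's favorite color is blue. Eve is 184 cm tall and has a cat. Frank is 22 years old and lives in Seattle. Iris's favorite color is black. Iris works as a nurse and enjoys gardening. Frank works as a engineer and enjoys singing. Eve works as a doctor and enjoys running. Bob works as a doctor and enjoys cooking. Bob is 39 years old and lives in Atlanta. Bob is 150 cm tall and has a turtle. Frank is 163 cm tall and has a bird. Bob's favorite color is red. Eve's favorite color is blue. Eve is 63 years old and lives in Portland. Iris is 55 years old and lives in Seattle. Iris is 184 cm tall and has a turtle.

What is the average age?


Sum=179, n=4, avg=44.75

44.75


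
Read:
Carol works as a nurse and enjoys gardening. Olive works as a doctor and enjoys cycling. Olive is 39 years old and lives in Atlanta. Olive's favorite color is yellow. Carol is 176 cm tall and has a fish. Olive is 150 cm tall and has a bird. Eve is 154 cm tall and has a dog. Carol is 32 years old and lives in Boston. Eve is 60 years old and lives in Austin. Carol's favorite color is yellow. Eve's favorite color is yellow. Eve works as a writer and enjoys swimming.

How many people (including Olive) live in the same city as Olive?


Olive lives in Atlanta. Count = 1

1


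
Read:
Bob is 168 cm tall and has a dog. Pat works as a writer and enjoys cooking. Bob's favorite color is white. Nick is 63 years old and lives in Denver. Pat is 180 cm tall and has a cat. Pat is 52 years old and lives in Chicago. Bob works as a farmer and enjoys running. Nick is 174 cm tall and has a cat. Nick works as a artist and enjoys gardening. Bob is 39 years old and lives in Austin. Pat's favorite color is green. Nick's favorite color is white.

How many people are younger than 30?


Filter: 0

0


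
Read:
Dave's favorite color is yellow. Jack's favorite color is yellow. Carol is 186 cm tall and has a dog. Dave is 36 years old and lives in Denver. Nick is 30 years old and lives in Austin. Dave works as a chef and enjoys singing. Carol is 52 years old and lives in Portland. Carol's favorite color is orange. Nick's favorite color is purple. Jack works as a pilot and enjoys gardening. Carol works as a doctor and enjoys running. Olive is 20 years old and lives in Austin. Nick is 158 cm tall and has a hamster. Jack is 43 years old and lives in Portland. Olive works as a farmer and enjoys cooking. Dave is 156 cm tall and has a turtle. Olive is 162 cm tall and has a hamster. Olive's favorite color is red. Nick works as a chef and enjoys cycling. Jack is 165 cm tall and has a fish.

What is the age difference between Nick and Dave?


|30 - 36| = 6

6


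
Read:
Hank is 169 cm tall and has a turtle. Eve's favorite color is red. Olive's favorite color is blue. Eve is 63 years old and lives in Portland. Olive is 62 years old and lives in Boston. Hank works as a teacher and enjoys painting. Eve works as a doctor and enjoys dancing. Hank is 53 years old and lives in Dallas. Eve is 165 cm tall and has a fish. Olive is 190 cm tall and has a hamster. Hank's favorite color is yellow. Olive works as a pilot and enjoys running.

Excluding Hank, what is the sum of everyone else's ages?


Sum (excluding Hank): 125

125


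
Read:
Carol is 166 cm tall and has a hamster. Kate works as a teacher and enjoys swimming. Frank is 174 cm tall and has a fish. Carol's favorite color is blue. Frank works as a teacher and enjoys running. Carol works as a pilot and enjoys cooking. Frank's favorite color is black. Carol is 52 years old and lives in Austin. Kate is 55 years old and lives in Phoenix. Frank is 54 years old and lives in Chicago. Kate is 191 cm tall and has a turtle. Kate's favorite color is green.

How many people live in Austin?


Count in Austin: 1

1


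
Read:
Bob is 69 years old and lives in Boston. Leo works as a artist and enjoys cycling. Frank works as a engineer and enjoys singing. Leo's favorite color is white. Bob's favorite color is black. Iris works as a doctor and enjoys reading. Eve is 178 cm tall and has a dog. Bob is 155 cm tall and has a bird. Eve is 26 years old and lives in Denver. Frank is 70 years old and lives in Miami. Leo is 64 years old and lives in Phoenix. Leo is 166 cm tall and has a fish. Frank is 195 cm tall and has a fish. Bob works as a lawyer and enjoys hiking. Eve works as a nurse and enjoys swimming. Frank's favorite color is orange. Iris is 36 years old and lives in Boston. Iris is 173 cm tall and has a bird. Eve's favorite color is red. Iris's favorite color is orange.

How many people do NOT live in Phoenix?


Not in Phoenix: 4

4


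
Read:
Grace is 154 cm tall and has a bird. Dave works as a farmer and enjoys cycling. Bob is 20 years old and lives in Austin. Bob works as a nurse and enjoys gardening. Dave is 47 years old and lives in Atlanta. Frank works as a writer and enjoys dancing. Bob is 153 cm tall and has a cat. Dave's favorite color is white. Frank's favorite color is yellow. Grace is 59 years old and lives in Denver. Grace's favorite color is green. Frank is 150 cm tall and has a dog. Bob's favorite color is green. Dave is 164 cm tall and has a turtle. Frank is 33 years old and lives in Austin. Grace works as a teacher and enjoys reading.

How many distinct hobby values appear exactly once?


Unique hobby values: 4

4


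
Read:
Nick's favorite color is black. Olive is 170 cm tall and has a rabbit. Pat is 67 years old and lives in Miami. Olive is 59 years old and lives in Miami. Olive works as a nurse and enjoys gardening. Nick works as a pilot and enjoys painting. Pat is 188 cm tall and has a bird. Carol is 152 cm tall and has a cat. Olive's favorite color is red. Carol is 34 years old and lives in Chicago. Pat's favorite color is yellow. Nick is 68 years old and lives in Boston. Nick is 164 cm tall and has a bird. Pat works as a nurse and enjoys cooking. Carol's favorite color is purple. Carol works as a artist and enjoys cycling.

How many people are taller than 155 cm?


Taller than 155: 3

3


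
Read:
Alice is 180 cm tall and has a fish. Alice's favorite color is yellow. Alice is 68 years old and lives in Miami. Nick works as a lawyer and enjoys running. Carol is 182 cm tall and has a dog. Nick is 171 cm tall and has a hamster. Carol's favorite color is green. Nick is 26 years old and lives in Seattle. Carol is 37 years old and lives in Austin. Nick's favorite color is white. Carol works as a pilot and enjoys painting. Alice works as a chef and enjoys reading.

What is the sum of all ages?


26+37+68 = 131

131


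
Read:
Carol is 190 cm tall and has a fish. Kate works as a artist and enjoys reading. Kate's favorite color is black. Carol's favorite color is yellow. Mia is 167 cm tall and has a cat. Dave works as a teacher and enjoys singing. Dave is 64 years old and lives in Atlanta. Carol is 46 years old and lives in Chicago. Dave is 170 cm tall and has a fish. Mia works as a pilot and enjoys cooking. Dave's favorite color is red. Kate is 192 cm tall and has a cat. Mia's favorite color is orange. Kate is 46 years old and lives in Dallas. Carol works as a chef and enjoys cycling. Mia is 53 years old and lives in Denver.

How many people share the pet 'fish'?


Count: 2

2


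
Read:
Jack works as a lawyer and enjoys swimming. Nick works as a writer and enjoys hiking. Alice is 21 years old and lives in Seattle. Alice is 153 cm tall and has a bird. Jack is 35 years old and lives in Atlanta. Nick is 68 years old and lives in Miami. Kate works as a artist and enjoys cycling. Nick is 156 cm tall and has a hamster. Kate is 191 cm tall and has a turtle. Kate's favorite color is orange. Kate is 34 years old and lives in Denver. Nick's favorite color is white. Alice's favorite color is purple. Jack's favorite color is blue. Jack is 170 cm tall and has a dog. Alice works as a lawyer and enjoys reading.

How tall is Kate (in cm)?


Kate is 191 cm tall

191


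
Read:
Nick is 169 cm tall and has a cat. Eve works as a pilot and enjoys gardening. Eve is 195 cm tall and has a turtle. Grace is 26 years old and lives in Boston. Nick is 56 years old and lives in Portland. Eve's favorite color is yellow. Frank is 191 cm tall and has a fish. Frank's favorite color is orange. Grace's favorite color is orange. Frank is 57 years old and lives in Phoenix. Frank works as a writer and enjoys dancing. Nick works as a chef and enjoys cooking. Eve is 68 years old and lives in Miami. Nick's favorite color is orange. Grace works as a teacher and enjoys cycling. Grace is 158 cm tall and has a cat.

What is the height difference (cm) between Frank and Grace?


|191 - 158| = 33

33


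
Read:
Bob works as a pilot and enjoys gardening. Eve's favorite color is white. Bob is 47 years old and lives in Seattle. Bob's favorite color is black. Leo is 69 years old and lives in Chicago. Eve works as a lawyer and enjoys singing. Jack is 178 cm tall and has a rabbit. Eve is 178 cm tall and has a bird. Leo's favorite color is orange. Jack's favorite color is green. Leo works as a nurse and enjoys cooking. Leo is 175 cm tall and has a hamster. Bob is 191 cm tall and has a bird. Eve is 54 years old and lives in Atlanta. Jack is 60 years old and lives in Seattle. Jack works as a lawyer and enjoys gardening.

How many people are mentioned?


People: Leo, Jack, Eve, Bob. Count = 4

4


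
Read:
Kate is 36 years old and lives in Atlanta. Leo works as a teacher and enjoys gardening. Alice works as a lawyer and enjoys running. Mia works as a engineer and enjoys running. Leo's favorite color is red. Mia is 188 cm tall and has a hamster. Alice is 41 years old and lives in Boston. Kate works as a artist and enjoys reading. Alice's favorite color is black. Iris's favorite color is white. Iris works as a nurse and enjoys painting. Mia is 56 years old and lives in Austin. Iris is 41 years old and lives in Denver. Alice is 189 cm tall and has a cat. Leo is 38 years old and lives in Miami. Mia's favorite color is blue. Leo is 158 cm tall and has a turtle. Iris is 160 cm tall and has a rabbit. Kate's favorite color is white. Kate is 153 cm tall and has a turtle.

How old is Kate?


Kate is 36 years old

36


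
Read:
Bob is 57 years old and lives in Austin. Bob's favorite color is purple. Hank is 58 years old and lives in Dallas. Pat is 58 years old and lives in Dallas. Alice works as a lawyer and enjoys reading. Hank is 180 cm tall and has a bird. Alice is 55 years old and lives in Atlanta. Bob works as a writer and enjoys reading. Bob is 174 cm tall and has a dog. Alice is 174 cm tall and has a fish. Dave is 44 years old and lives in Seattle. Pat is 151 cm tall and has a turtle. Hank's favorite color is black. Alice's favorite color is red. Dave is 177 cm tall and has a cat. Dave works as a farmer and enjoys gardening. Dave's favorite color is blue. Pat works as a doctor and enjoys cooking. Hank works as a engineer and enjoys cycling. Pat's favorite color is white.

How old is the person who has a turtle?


Person with turtle is Pat, age 58

58


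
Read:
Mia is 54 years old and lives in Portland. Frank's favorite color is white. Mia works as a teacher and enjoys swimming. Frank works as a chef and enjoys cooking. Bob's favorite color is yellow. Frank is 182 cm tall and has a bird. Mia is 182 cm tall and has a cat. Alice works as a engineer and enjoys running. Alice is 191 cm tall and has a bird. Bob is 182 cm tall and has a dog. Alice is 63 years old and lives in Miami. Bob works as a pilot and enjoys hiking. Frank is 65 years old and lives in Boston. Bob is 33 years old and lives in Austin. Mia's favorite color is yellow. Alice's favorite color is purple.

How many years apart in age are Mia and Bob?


54 vs 33, diff = 21

21


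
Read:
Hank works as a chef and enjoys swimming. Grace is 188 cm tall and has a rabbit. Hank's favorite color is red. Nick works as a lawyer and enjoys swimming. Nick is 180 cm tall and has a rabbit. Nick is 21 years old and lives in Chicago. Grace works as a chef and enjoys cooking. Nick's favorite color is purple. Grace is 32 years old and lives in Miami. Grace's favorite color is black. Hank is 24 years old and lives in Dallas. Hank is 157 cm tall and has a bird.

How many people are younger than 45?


Filter: 3

3


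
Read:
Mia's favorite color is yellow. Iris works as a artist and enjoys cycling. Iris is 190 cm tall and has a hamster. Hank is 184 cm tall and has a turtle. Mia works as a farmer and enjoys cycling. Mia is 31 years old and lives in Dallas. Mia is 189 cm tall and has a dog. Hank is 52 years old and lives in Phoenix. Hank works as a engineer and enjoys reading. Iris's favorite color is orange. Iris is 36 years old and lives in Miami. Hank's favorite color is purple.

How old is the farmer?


The farmer is Mia, age 31

31


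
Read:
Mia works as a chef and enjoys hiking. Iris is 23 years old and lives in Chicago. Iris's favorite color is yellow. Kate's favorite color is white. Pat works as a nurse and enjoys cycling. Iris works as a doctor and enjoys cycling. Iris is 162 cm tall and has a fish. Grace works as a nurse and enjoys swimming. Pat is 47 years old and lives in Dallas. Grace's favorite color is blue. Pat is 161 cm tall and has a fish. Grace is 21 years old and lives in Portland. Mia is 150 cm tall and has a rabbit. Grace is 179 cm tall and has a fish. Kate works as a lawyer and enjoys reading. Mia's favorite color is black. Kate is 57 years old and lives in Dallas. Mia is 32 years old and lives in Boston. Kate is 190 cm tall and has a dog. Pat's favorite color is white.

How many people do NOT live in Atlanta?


Not in Atlanta: 5

5


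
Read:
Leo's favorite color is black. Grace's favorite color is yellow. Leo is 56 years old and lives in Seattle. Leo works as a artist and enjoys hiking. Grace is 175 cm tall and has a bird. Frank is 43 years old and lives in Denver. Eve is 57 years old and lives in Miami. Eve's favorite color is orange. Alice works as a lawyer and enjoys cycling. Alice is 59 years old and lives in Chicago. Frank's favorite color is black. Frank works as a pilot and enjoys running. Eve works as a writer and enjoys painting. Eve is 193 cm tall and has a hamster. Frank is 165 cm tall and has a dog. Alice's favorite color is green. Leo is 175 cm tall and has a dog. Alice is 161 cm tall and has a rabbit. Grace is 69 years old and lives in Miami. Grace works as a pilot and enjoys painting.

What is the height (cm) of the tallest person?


Tallest: Eve at 193 cm

193


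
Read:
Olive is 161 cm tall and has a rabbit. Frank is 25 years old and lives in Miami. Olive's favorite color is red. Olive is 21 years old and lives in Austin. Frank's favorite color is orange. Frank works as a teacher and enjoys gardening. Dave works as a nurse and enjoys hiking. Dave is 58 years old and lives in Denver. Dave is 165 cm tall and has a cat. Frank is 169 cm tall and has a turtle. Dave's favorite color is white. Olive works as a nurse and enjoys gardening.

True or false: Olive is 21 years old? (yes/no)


Olive is actually 21. yes

yes


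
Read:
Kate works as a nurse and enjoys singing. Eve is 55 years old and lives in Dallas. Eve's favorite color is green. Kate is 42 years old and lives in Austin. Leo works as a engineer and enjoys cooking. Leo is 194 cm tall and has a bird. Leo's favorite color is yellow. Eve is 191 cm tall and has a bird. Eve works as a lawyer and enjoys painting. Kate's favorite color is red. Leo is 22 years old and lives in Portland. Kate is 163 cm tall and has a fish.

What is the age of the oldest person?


Oldest: Eve at 55

55


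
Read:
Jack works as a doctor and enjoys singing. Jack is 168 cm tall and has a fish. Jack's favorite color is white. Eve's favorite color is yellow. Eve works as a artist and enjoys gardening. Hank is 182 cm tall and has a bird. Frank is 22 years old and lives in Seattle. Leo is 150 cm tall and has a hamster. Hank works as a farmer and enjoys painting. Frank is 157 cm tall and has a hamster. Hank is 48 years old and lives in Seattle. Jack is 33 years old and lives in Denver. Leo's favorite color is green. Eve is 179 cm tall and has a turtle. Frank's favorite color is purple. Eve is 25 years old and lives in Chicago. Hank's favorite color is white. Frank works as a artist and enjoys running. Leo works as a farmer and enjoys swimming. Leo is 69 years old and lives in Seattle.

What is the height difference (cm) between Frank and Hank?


|157 - 182| = 25

25


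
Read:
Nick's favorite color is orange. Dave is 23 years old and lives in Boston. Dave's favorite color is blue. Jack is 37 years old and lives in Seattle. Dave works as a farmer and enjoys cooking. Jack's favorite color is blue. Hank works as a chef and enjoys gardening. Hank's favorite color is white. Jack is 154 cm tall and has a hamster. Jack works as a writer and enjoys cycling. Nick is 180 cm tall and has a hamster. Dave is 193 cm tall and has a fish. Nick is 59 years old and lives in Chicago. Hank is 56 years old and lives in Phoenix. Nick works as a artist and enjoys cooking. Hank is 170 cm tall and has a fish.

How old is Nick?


Nick is 59 years old

59


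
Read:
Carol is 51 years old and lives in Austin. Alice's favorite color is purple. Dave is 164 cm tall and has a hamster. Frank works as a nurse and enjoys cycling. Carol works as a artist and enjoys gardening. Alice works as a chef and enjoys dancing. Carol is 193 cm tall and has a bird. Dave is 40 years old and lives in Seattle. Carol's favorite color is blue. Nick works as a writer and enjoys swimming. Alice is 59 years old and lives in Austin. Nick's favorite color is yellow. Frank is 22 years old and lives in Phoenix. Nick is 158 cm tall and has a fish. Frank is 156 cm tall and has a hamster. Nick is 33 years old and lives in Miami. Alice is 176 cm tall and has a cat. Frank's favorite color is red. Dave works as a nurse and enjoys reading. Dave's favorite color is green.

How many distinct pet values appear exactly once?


Unique pet values: 3

3
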